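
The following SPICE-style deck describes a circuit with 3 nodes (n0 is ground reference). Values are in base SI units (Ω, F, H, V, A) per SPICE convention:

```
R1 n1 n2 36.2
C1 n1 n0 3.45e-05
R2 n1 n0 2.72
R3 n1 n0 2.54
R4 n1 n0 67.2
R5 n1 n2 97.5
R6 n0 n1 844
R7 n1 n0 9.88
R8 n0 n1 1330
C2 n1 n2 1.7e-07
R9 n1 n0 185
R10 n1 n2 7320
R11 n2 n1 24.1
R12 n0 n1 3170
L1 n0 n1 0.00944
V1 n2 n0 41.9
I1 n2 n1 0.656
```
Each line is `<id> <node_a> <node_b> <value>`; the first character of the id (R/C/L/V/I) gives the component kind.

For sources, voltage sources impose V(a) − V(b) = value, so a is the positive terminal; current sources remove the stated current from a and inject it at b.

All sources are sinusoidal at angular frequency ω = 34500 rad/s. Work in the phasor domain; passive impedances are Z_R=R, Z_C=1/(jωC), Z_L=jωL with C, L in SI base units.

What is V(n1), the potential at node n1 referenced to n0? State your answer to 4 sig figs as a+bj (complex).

1.759-1.920j V

Element admittances at ω=34500 rad/s:
  Y(R1) = 0.02762+0.000j S between n1,n2
  Y(C1) = 0.000+1.190j S between n1,n0
  Y(R2) = 0.3676+0.000j S between n1,n0
  Y(R3) = 0.3937+0.000j S between n1,n0
  Y(R4) = 0.01488+0.000j S between n1,n0
  Y(R5) = 0.01026+0.000j S between n1,n2
  Y(R6) = 0.001185+0.000j S between n0,n1
  Y(R7) = 0.1012+0.000j S between n1,n0
  Y(R8) = 0.0007519+0.000j S between n0,n1
  Y(C2) = 0.000+0.005865j S between n1,n2
  Y(R9) = 0.005405+0.000j S between n1,n0
  Y(R10) = 0.0001366+0.000j S between n1,n2
  Y(R11) = 0.04149+0.000j S between n2,n1
  Y(R12) = 0.0003155+0.000j S between n0,n1
  Y(L1) = 0.000-0.003070j S between n0,n1
  V1: constraint V(n2)−V(n0) = 41.9
  I1: injects 0.656 A into n1 (from n2)
Assemble and solve the 3×3 MNA system:
  V(n1)=1.759-1.920j  V(n2)=41.90+0.000j
  i(V1)=-3.836-0.3881j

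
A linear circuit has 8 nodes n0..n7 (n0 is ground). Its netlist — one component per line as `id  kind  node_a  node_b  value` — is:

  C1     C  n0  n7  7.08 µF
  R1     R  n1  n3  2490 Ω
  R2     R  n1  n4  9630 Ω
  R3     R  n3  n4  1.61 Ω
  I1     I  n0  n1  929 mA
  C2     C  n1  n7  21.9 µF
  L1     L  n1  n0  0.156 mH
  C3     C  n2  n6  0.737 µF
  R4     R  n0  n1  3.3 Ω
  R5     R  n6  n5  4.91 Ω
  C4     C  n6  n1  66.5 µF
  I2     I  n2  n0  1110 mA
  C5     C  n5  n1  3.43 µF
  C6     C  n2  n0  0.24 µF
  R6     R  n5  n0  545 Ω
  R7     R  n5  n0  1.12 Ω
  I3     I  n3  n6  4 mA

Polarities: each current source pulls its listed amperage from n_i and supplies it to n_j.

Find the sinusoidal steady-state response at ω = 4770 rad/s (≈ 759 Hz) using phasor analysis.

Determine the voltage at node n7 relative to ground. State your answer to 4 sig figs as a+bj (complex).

Element admittances at ω=4770 rad/s:
  Y(C1) = 0.000+0.03377j S between n0,n7
  Y(R1) = 0.0004016+0.000j S between n1,n3
  Y(R2) = 0.0001038+0.000j S between n1,n4
  Y(R3) = 0.6211+0.000j S between n3,n4
  I1: injects 0.929 A into n1 (from n0)
  Y(C2) = 0.000+0.1045j S between n1,n7
  Y(L1) = 0.000-1.344j S between n1,n0
  Y(C3) = 0.000+0.003515j S between n2,n6
  Y(R4) = 0.3030+0.000j S between n0,n1
  Y(R5) = 0.2037+0.000j S between n6,n5
  Y(C4) = 0.000+0.3172j S between n6,n1
  I2: injects 1.11 A into n0 (from n2)
  Y(C5) = 0.000+0.01636j S between n5,n1
  Y(C6) = 0.000+0.001145j S between n2,n0
  Y(R6) = 0.001835+0.000j S between n5,n0
  Y(R7) = 0.8929+0.000j S between n5,n0
  I3: injects 0.004 A into n6 (from n3)
Assemble and solve the 7×7 MNA system:
  V(n1)=0.3138+0.1046j  V(n2)=-0.6535+239.9j  V(n3)=-7.600+0.1046j  V(n4)=-7.599+0.1046j  V(n5)=-0.1558+0.4278j  V(n6)=-0.8663+2.269j  V(n7)=0.2371+0.07907j

0.2371+0.07907j V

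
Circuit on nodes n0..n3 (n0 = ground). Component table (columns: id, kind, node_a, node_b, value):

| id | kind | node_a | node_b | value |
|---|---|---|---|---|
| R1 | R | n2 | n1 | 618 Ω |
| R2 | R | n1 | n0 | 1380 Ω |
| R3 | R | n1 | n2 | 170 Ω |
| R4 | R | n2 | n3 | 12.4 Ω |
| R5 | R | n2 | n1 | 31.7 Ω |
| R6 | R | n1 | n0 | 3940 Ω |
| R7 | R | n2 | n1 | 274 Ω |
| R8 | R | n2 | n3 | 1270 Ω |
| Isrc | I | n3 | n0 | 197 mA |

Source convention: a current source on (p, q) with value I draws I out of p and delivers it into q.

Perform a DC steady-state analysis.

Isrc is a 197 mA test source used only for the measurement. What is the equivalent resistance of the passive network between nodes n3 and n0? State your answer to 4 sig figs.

Apply KCL at each of the 3 non-ground nodes and solve the resulting linear system.
Node n1: branches {R1, R2, R3, R5, R6, R7} → V_1 = -201.3
Node n2: branches {R1, R3, R4, R5, R7, R8} → V_2 = -206.0
Node n3: branches {R4, R8, Isrc} → V_3 = -208.4

R_eq = 1058. Ω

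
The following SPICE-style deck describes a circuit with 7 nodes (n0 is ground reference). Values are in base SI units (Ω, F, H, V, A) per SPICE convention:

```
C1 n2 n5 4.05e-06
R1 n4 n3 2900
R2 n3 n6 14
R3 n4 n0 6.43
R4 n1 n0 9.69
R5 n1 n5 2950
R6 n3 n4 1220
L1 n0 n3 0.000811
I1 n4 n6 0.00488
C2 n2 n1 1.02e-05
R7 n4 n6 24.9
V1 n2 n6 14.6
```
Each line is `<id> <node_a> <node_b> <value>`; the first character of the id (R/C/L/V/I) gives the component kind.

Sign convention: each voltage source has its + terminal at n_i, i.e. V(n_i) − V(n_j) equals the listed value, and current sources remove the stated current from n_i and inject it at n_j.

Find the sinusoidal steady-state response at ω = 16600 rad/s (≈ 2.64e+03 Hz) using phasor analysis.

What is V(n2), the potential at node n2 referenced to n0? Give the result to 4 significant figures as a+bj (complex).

MNA unknowns: 6 node voltages V₁..V_6 plus 1 source current (V1)
C1: Y=0.000+0.06723j on G[2,5]
R1: Y=0.0003448+0.000j on G[4,3]
R2: Y=0.07143+0.000j on G[3,6]
R3: Y=0.1555+0.000j on G[4,0]
R4: Y=0.1032+0.000j on G[1,0]
R5: Y=0.0003390+0.000j on G[1,5]
R6: Y=0.0008197+0.000j on G[3,4]
L1: Y=0.000-0.07428j on G[0,3]
I1: z[4]−=0.00488, z[6]+=0.00488
C2: Y=0.000+0.1693j on G[2,1]
R7: Y=0.04016+0.000j on G[4,6]
V1: row V2−V6=14.6, i_V1 at 2,6
solve → V1=6.695+0.01040j, V2=6.710-4.070j, V3=-1.797-5.857j, V4=-1.645-0.8651j, V5=6.730-4.070j, V6=-7.890-4.070j
aux → i_V1=-0.6909-0.001073j

6.710-4.070j V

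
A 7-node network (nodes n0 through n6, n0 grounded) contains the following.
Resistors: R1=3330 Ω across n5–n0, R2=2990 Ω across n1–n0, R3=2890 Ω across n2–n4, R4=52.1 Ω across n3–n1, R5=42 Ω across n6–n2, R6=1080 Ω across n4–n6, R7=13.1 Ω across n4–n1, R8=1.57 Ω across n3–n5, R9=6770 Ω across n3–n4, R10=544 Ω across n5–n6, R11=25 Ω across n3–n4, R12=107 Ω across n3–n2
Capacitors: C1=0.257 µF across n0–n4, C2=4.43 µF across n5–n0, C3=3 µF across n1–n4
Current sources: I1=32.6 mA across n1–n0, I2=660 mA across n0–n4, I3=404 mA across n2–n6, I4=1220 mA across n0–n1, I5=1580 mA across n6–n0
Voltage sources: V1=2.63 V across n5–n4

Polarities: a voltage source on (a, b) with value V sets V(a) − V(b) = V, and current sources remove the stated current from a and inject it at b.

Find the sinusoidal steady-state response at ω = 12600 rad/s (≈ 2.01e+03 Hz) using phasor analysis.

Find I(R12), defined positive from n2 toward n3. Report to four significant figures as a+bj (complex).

-1.119+0.0002569j A

MNA unknowns: 6 node voltages V₁..V_6 plus 1 source current (V1)
R1: Y=0.0003003+0.000j on G[5,0]
R2: Y=0.0003344+0.000j on G[1,0]
R3: Y=0.0003460+0.000j on G[2,4]
R4: Y=0.01919+0.000j on G[3,1]
R5: Y=0.02381+0.000j on G[6,2]
C1: Y=0.000+0.003238j on G[0,4]
R6: Y=0.0009259+0.000j on G[4,6]
C2: Y=0.000+0.05582j on G[5,0]
R7: Y=0.07634+0.000j on G[4,1]
I1: z[1]−=0.0326, z[0]+=0.0326
R8: Y=0.6369+0.000j on G[3,5]
I2: z[0]−=0.66, z[4]+=0.66
R9: Y=0.0001477+0.000j on G[3,4]
C3: Y=0.000+0.03780j on G[1,4]
I3: z[2]−=0.404, z[6]+=0.404
I4: z[0]−=1.22, z[1]+=1.22
R10: Y=0.001838+0.000j on G[5,6]
R11: Y=0.04000+0.000j on G[3,4]
R12: Y=0.009346+0.000j on G[3,2]
I5: z[6]−=1.58, z[0]+=1.58
V1: row V5−V4=2.63, i_V1 at 5,4
solve → V1=8.502-8.791j, V2=-121.0-4.570j, V3=-1.313-4.597j, V4=-2.413-4.479j, V5=0.2168-4.479j, V6=-152.7-4.560j
aux → i_V1=-1.506-0.08638j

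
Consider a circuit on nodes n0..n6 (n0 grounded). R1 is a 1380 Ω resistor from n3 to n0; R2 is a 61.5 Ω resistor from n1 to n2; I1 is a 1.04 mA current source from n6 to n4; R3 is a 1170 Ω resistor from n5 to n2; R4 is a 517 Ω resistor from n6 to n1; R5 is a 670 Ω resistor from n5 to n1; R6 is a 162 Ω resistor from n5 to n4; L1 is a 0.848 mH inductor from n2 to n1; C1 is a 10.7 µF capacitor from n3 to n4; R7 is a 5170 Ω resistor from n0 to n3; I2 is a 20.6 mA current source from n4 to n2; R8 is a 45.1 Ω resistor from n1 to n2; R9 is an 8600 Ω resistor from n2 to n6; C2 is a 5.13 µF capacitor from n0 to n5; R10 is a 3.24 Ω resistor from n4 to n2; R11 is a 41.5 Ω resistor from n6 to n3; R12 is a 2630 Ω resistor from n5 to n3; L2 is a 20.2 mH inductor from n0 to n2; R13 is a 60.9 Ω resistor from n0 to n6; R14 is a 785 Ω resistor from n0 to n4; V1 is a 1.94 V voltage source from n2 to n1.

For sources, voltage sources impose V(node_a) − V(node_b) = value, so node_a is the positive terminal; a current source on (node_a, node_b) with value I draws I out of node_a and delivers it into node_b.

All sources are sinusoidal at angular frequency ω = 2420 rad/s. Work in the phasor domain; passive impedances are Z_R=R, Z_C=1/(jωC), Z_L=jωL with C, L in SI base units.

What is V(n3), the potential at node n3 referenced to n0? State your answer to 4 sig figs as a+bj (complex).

-0.02211+0.2692j V

Element admittances at ω=2420 rad/s:
  Y(R1) = 0.0007246+0.000j S between n3,n0
  Y(R2) = 0.01626+0.000j S between n1,n2
  I1: injects 0.00104 A into n4 (from n6)
  Y(R3) = 0.0008547+0.000j S between n5,n2
  Y(R4) = 0.001934+0.000j S between n6,n1
  Y(R5) = 0.001493+0.000j S between n5,n1
  Y(R6) = 0.006173+0.000j S between n5,n4
  Y(L1) = 0.000-0.4873j S between n2,n1
  Y(C1) = 0.000+0.02589j S between n3,n4
  Y(R7) = 0.0001934+0.000j S between n0,n3
  I2: injects 0.0206 A into n2 (from n4)
  Y(R8) = 0.02217+0.000j S between n1,n2
  Y(R9) = 0.0001163+0.000j S between n2,n6
  Y(C2) = 0.000+0.01241j S between n0,n5
  Y(R10) = 0.3086+0.000j S between n4,n2
  Y(R11) = 0.02410+0.000j S between n6,n3
  Y(R12) = 0.0003802+0.000j S between n5,n3
  Y(L2) = 0.000-0.02046j S between n0,n2
  Y(R13) = 0.01642+0.000j S between n0,n6
  Y(R14) = 0.001274+0.000j S between n0,n4
  V1: constraint V(n2)−V(n1) = 1.94
Assemble and solve the 7×7 MNA system:
  V(n1)=-1.778+0.1922j  V(n2)=0.1615+0.1922j  V(n3)=-0.02211+0.2692j  V(n4)=0.08897+0.1819j  V(n5)=0.01383+0.1690j  V(n6)=-0.1173+0.1616j
  i(V1)=-0.08045+0.9454j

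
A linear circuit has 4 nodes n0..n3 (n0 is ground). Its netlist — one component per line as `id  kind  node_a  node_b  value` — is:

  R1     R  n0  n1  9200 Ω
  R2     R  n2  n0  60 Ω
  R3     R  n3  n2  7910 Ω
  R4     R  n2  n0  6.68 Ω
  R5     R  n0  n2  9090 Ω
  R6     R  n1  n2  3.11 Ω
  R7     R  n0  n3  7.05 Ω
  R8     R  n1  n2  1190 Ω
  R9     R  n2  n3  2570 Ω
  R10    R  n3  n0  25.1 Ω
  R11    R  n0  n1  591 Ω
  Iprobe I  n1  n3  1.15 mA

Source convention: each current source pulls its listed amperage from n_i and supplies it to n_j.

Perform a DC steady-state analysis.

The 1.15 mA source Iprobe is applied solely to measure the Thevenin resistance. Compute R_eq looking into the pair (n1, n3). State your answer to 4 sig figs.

Apply KCL at each of the 3 non-ground nodes and solve the resulting linear system.
Node n1: branches {R1, R6, R8, R11, Iprobe} → V_1 = -0.01027
Node n2: branches {R2, R3, R4, R5, R6, R8, R9} → V_2 = -0.006756
Node n3: branches {R3, R7, R9, R10, Iprobe} → V_3 = 0.006293

R_eq = 14.40 Ω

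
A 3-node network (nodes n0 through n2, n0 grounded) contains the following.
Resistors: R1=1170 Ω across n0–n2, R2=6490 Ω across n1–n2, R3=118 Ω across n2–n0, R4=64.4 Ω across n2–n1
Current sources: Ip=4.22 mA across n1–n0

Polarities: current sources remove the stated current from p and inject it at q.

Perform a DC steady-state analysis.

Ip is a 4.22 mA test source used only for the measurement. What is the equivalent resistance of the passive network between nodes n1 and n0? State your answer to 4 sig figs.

Element admittances at DC:
  Y(R1) = 0.0008547 S between n0,n2
  Y(R2) = 0.0001541 S between n1,n2
  Y(R3) = 0.008475 S between n2,n0
  Y(R4) = 0.01553 S between n2,n1
  Ip: injects 0.00422 A into n0 (from n1)
Assemble and solve the 2×2 MNA system:
  V(n1)=-0.7214  V(n2)=-0.4523

R_eq = 171.0 Ω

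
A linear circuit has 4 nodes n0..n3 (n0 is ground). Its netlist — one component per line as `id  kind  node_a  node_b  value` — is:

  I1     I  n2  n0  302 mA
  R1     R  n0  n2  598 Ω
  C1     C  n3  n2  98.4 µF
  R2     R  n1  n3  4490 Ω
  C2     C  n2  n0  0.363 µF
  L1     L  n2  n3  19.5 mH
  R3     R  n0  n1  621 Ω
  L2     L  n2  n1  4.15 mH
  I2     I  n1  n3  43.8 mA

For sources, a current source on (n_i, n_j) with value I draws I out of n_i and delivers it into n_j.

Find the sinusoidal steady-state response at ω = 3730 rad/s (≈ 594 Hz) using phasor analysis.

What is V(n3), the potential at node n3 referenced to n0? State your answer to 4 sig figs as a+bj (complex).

MNA unknowns: 3 node voltages V₁..V_3
I1: z[2]−=0.302, z[0]+=0.302
R1: Y=0.001672+0.000j on G[0,2]
C1: Y=0.000+0.3670j on G[3,2]
R2: Y=0.0002227+0.000j on G[1,3]
C2: Y=0.000+0.001354j on G[2,0]
L1: Y=0.000-0.01375j on G[2,3]
R3: Y=0.001610+0.000j on G[0,1]
L2: Y=0.000-0.06460j on G[2,1]
I2: z[1]−=0.0438, z[3]+=0.0438
solve → V1=-78.36+33.31j, V2=-79.19+32.04j, V3=-79.19+31.92j

-79.19+31.92j V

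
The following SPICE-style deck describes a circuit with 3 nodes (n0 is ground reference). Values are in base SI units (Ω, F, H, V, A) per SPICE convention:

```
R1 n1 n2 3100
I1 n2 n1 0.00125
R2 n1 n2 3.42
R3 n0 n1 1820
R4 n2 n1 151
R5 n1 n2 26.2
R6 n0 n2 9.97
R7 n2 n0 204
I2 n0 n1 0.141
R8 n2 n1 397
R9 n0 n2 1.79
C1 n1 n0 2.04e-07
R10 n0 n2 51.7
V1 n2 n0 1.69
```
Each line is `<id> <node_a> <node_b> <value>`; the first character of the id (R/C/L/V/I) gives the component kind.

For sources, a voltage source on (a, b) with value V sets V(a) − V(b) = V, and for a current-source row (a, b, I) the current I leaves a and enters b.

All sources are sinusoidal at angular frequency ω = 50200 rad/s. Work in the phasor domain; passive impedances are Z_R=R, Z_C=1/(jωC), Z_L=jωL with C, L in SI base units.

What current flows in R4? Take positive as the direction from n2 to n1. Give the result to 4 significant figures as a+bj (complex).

Element admittances at ω=50200 rad/s:
  Y(R1) = 0.0003226+0.000j S between n1,n2
  I1: injects 0.00125 A into n1 (from n2)
  Y(R2) = 0.2924+0.000j S between n1,n2
  Y(R3) = 0.0005495+0.000j S between n0,n1
  Y(R4) = 0.006623+0.000j S between n2,n1
  Y(R5) = 0.03817+0.000j S between n1,n2
  Y(R6) = 0.1003+0.000j S between n0,n2
  Y(R7) = 0.004902+0.000j S between n2,n0
  I2: injects 0.141 A into n1 (from n0)
  Y(R8) = 0.002519+0.000j S between n2,n1
  Y(R9) = 0.5587+0.000j S between n0,n2
  Y(C1) = 0.000+0.01024j S between n1,n0
  Y(R10) = 0.01934+0.000j S between n0,n2
  V1: constraint V(n2)−V(n0) = 1.69
Assemble and solve the 3×3 MNA system:
  V(n1)=2.103-0.06324j  V(n2)=1.690+0.000j
  i(V1)=-1.015-0.02150j

-0.002735+0.0004188j A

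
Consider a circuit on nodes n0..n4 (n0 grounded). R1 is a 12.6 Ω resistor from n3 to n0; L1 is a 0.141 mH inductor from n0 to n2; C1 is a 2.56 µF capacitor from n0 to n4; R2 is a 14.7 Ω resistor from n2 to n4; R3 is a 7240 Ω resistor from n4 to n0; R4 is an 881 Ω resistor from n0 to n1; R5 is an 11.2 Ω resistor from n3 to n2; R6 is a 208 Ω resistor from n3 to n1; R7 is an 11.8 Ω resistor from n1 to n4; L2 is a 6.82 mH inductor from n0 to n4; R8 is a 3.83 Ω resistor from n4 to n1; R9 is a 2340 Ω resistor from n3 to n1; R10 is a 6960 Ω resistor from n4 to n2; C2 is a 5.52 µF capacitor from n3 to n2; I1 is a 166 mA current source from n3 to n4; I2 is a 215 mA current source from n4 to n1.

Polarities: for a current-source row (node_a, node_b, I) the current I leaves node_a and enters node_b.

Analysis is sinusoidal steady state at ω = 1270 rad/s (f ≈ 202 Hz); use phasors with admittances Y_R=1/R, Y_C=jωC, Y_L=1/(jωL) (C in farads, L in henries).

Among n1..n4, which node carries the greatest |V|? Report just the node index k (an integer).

MNA unknowns: 4 node voltages V₁..V_4
R1: Y=0.07937+0.000j on G[3,0]
L1: Y=0.000-5.584j on G[0,2]
C1: Y=0.000+0.003251j on G[0,4]
R2: Y=0.06803+0.000j on G[2,4]
R3: Y=0.0001381+0.000j on G[4,0]
R4: Y=0.001135+0.000j on G[0,1]
R5: Y=0.08929+0.000j on G[3,2]
R6: Y=0.004808+0.000j on G[3,1]
R7: Y=0.08475+0.000j on G[1,4]
L2: Y=0.000-0.1155j on G[0,4]
R8: Y=0.2611+0.000j on G[4,1]
R9: Y=0.0004274+0.000j on G[3,1]
R10: Y=0.0001437+0.000j on G[4,2]
C2: Y=0.000+0.007010j on G[3,2]
I1: z[3]−=0.166, z[4]+=0.166
I2: z[4]−=0.215, z[1]+=0.215
solve → V1=1.229+0.9508j, V2=-0.01184-0.006614j, V3=-0.9210+0.06188j, V4=0.6441+0.9674j

1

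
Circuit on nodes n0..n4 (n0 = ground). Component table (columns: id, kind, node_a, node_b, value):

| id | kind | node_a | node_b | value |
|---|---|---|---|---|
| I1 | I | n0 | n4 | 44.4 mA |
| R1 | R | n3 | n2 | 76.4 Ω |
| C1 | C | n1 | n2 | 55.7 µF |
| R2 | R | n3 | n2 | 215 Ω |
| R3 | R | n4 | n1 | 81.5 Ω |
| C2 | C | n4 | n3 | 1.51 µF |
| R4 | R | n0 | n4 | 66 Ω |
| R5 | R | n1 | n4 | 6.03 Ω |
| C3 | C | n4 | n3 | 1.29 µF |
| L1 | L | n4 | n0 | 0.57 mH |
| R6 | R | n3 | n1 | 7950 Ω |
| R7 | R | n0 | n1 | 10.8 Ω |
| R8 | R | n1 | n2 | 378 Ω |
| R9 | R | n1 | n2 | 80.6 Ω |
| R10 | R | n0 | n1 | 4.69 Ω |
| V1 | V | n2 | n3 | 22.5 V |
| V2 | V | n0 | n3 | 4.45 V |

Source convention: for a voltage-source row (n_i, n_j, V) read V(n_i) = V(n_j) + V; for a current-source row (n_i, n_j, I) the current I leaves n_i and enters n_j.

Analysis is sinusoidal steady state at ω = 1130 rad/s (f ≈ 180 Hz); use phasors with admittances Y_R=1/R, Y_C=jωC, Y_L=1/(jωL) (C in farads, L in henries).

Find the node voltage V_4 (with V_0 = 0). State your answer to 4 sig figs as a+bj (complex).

Apply KCL at each of the 4 non-ground nodes and solve the resulting linear system.
Node n1: branches {C1, R3, R5, R6, R7, R8, R9, R10} → V_1 = 0.7429+2.234j
Node n2: branches {R1, C1, R2, R8, R9, V1} → V_2 = 18.05+0.000j
Node n3: branches {R1, R2, C2, C3, R6, V1, V2} → V_3 = -4.450+0.000j
Node n4: branches {I1, R3, C2, R4, R5, C3, L1} → V_4 = -0.2299+0.1427j
Source currents: i(V1)=-0.8002-1.056j, i(V2)=0.4009+1.042j

-0.2299+0.1427j V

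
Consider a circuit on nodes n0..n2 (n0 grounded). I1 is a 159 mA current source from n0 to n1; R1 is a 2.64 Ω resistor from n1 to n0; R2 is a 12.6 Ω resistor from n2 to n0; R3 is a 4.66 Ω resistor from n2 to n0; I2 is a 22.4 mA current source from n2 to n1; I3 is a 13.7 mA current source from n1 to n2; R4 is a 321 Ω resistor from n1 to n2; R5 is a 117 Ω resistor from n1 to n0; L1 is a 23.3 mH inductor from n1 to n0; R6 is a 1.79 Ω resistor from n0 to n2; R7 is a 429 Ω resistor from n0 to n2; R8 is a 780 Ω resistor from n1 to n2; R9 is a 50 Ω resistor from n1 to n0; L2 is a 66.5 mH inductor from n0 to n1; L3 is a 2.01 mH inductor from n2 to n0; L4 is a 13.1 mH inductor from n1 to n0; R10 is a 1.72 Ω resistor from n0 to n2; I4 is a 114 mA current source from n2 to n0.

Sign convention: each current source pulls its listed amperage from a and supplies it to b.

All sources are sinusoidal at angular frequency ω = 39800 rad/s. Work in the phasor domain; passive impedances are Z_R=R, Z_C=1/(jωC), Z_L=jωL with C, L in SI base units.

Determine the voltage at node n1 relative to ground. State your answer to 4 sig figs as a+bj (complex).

Element admittances at ω=39800 rad/s:
  I1: injects 0.159 A into n1 (from n0)
  Y(R1) = 0.3788+0.000j S between n1,n0
  Y(R2) = 0.07937+0.000j S between n2,n0
  Y(R3) = 0.2146+0.000j S between n2,n0
  I2: injects 0.0224 A into n1 (from n2)
  I3: injects 0.0137 A into n2 (from n1)
  Y(R4) = 0.003115+0.000j S between n1,n2
  Y(R5) = 0.008547+0.000j S between n1,n0
  Y(L1) = 0.000-0.001078j S between n1,n0
  Y(R6) = 0.5587+0.000j S between n0,n2
  Y(R7) = 0.002331+0.000j S between n0,n2
  Y(R8) = 0.001282+0.000j S between n1,n2
  Y(R9) = 0.02000+0.000j S between n1,n0
  Y(L2) = 0.000-0.0003778j S between n0,n1
  Y(L3) = 0.000-0.01250j S between n2,n0
  Y(L4) = 0.000-0.001918j S between n1,n0
  Y(R10) = 0.5814+0.000j S between n0,n2
  I4: injects 0.114 A into n0 (from n2)
Assemble and solve the 2×2 MNA system:
  V(n1)=0.4064+0.003323j  V(n2)=-0.08392-0.0007180j

0.4064+0.003323j V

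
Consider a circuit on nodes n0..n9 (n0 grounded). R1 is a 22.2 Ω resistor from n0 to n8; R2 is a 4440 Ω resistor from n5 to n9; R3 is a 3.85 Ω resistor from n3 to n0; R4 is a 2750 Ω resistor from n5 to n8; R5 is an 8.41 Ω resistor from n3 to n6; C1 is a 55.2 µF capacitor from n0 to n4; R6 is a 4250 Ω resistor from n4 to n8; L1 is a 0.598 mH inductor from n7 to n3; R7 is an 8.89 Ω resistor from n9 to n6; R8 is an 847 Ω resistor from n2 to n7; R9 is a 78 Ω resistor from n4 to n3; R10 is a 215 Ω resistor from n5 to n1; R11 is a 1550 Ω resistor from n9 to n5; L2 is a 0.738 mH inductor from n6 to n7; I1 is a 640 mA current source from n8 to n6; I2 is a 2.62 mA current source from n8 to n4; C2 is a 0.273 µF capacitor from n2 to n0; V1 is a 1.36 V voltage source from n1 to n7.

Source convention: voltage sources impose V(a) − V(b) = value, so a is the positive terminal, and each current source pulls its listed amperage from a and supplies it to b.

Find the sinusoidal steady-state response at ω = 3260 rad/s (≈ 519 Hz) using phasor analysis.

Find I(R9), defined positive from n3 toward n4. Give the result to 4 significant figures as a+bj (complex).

Apply KCL at each of the 9 non-ground nodes and solve the resulting linear system.
Node n1: branches {R10, V1} → V_1 = 4.194+0.9541j
Node n2: branches {R8, C2} → V_2 = 2.266-0.7540j
Node n3: branches {R3, R5, L1, R9} → V_3 = 2.323-0.01639j
Node n4: branches {C1, R6, R9, I2} → V_4 = 0.01052-0.1609j
Node n5: branches {R2, R4, R10, R11} → V_5 = 2.958+1.074j
Node n6: branches {R5, R7, L2, I1} → V_6 = 3.461+2.167j
Node n7: branches {L1, R8, L2, V1} → V_7 = 2.834+0.9541j
Node n8: branches {R1, R4, R6, I1, I2} → V_8 = -14.06+0.007725j
Node n9: branches {R2, R7, R11} → V_9 = 3.457+2.159j
Source currents: i(V1)=-0.005752+0.0005568j

0.02965+0.001853j A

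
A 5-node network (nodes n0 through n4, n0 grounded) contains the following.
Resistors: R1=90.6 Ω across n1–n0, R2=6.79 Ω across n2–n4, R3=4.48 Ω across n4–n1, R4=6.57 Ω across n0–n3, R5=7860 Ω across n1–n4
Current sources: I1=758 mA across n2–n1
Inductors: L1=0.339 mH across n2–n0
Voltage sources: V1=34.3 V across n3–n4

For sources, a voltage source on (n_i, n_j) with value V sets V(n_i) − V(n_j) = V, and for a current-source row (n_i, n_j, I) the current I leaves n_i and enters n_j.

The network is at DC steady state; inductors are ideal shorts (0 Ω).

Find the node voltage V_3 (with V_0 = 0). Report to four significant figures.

Element admittances at DC:
  Y(R1) = 0.01104 S between n1,n0
  I1: injects 0.758 A into n1 (from n2)
  Y(R2) = 0.1473 S between n2,n4
  Y(R3) = 0.2232 S between n4,n1
  L1: short n2↔n0 (DC inductor)
  Y(R4) = 0.1522 S between n0,n3
  Y(R5) = 0.0001272 S between n1,n4
  V1: constraint V(n3)−V(n4) = 34.3
Assemble and solve the 6×6 MNA system:
  V(n1)=-10.59  V(n2)=0.000  V(n3)=19.79  V(n4)=-14.51
  i(L1)=-2.895  i(V1)=-3.012

19.79 V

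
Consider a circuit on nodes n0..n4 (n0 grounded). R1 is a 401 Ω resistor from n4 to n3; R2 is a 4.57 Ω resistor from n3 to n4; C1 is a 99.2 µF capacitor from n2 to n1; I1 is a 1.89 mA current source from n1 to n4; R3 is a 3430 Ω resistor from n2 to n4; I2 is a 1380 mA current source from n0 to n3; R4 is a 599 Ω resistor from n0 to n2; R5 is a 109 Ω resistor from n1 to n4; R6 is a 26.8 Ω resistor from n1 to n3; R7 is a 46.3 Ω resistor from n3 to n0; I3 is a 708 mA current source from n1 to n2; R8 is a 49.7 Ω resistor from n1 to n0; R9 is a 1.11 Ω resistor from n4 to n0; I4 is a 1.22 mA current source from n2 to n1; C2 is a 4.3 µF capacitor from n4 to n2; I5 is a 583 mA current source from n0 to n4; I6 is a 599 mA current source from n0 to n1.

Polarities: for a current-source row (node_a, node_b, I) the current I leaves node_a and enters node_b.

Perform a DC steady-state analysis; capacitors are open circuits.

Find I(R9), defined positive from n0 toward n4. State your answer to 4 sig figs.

-1.764 A

MNA unknowns: 4 node voltages V₁..V_4
R1: Y=0.002494 on G[4,3]
R2: Y=0.2188 on G[3,4]
C1: Y=0.000 on G[2,1]
I1: z[1]−=0.00189, z[4]+=0.00189
R3: Y=0.0002915 on G[2,4]
I2: z[0]−=1.38, z[3]+=1.38
R4: Y=0.001669 on G[0,2]
R5: Y=0.009174 on G[1,4]
R6: Y=0.03731 on G[1,3]
R7: Y=0.02160 on G[3,0]
I3: z[1]−=0.708, z[2]+=0.708
R8: Y=0.02012 on G[1,0]
R9: Y=0.9009 on G[4,0]
I4: z[2]−=0.00122, z[1]+=0.00122
C2: Y=0.000 on G[4,2]
I5: z[0]−=0.583, z[4]+=0.583
I6: z[0]−=0.599, z[1]+=0.599
solve → V1=2.430, V2=360.7, V3=6.795, V4=1.958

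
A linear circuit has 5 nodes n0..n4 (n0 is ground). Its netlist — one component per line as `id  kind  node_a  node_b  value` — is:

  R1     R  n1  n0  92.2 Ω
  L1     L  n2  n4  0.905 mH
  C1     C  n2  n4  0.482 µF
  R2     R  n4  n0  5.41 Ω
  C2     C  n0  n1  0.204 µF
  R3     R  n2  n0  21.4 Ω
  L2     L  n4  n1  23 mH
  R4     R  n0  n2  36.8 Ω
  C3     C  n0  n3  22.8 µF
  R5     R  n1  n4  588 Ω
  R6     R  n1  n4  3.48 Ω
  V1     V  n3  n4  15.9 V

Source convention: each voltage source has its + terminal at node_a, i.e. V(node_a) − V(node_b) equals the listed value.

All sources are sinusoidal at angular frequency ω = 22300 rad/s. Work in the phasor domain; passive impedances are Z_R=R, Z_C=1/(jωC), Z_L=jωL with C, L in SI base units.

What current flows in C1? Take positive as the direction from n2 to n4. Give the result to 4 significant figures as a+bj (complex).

-0.1141+0.09123j A

MNA unknowns: 4 node voltages V₁..V_4 plus 1 source current (V1)
R1: Y=0.01085+0.000j on G[1,0]
L1: Y=0.000-0.04955j on G[2,4]
C1: Y=0.000+0.01075j on G[2,4]
R2: Y=0.1848+0.000j on G[4,0]
C2: Y=0.000+0.004549j on G[0,1]
R3: Y=0.04673+0.000j on G[2,0]
L2: Y=0.000-0.001950j on G[4,1]
R4: Y=0.02717+0.000j on G[0,2]
C3: Y=0.000+0.5084j on G[0,3]
R5: Y=0.001701+0.000j on G[1,4]
R6: Y=0.2874+0.000j on G[1,4]
V1: row V3−V4=15.9, i_V1 at 3,4
solve → V1=-13.64-5.730j, V2=-5.575+4.456j, V3=1.837-6.163j, V4=-14.06-6.163j
aux → i_V1=-3.133-0.9340j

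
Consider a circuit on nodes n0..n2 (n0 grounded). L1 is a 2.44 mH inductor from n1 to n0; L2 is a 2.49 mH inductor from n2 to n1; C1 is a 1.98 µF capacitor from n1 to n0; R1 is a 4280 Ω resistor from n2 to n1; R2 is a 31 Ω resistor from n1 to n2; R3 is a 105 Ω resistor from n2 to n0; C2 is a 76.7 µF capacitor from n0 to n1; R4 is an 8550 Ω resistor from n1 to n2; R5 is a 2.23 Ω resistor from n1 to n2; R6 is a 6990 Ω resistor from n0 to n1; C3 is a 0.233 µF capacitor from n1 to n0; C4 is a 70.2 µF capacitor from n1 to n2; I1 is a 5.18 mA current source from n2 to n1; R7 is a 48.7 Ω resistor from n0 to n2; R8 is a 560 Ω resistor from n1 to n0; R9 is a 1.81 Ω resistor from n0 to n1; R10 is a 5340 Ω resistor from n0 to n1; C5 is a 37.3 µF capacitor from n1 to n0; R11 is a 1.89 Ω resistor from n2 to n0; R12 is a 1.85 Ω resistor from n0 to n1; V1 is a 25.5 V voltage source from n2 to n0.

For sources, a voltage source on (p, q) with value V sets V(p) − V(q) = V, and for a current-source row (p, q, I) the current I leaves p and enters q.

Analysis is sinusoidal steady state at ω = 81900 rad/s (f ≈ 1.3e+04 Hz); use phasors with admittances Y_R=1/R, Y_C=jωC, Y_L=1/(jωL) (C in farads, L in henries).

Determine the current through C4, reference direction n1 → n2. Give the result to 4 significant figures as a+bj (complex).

-1.067-91.52j A

Apply KCL at each of the 2 non-ground nodes and solve the resulting linear system.
Node n1: branches {L1, L2, C1, R1, R2, C2, R4, R5, R6, C3, C4, I1, R8, R9, R10, C5, R12} → V_1 = 9.582+0.1855j
Node n2: branches {L2, R1, R2, R3, R4, R5, C4, I1, R7, R11, V1} → V_2 = 25.50+0.000j
Source currents: i(V1)=-22.99-91.35j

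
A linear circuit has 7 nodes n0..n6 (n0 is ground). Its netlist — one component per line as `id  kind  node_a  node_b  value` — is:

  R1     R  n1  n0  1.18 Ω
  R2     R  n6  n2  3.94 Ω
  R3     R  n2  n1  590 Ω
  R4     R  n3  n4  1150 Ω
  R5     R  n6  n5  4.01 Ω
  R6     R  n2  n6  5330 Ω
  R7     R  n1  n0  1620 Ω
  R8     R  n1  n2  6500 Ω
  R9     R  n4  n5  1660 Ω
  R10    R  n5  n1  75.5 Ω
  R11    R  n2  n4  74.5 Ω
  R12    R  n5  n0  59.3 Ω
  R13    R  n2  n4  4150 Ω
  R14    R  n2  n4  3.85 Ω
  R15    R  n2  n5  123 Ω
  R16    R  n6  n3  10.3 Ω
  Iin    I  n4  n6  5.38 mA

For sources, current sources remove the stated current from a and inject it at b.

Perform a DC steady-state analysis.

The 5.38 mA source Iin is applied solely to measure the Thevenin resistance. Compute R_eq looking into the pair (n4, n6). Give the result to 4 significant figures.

Apply KCL at each of the 6 non-ground nodes and solve the resulting linear system.
Node n1: branches {R1, R3, R7, R8, R10} → V_1 = -2.204e-05
Node n2: branches {R2, R3, R6, R8, R11, R13, R14, R15} → V_2 = -0.01824
Node n3: branches {R4, R16} → V_3 = 0.001616
Node n4: branches {R4, R9, R11, R13, R14, Iin} → V_4 = -0.03770
Node n5: branches {R5, R9, R10, R12, R15} → V_5 = 0.001109
Node n6: branches {R2, R5, R6, R16, Iin} → V_6 = 0.001968

R_eq = 7.374 Ω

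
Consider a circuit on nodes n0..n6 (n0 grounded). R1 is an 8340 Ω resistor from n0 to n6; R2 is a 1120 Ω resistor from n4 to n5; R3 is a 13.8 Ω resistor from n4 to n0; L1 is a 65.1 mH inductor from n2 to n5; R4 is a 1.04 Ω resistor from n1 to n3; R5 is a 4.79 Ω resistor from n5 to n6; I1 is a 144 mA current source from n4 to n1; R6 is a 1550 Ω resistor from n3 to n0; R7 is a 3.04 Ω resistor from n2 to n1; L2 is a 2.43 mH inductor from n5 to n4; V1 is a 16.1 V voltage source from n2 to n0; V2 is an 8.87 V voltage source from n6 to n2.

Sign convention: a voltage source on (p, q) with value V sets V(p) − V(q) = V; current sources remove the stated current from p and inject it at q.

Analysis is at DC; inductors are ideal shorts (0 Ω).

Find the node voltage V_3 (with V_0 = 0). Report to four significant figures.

16.49 V

MNA unknowns: 6 node voltages V₁..V_6 plus 4 source currents (L1, L2, V1, V2)
R1: Y=0.0001199 on G[0,6]
R2: Y=0.0008929 on G[4,5]
R3: Y=0.07246 on G[4,0]
L1: row V2−V5=0, i_L1 at 2,5
R4: Y=0.9615 on G[1,3]
R5: Y=0.2088 on G[5,6]
I1: z[4]−=0.144, z[1]+=0.144
R6: Y=0.0006452 on G[3,0]
R7: Y=0.3289 on G[2,1]
L2: row V5−V4=0, i_L2 at 5,4
V1: row V2−V0=16.1, i_V1 at 2,0
V2: row V6−V2=8.87, i_V2 at 6,2
solve → V1=16.51, V2=16.10, V3=16.49, V4=16.10, V5=16.10, V6=24.97
aux → i_L1=-0.5411, i_L2=1.311, i_V1=-1.180, i_V2=-1.855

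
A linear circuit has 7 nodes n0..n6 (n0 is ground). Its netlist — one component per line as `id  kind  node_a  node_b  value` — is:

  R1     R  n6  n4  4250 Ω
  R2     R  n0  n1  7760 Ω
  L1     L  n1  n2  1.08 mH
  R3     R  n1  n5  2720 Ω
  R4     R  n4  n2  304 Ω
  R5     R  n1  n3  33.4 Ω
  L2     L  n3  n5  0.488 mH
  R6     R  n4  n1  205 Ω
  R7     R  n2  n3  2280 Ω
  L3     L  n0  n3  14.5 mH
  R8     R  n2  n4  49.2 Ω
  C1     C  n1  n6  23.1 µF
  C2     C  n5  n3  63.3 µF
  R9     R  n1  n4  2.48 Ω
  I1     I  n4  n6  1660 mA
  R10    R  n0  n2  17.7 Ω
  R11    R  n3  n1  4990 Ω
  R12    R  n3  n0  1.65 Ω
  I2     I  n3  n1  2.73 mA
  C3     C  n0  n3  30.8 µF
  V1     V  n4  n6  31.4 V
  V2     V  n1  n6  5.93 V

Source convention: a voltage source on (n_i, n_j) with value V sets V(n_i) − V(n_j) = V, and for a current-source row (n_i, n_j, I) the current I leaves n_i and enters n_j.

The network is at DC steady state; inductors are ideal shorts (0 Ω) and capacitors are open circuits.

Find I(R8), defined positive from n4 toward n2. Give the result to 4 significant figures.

MNA unknowns: 6 node voltages V₁..V_6 plus 5 source currents (L1, L2, L3, V1, V2)
R1: Y=0.0002353 on G[6,4]
R2: Y=0.0001289 on G[0,1]
L1: row V1−V2=0, i_L1 at 1,2
R3: Y=0.0003676 on G[1,5]
R4: Y=0.003289 on G[4,2]
R5: Y=0.02994 on G[1,3]
L2: row V3−V5=0, i_L2 at 3,5
R6: Y=0.004878 on G[4,1]
R7: Y=0.0004386 on G[2,3]
L3: row V0−V3=0, i_L3 at 0,3
R8: Y=0.02033 on G[2,4]
C1: Y=0.000 on G[1,6]
C2: Y=0.000 on G[5,3]
R9: Y=0.4032 on G[1,4]
I1: z[4]−=1.66, z[6]+=1.66
R10: Y=0.05650 on G[0,2]
R11: Y=0.0002004 on G[3,1]
R12: Y=0.6061 on G[3,0]
I2: z[3]−=0.00273, z[1]+=0.00273
C3: Y=0.000 on G[0,3]
V1: row V4−V6=31.4, i_V1 at 4,6
V2: row V1−V6=5.93, i_V2 at 1,6
solve → V1=0.03117, V2=0.03117, V3=0.000, V4=25.50, V5=0.000, V6=-5.899
aux → i_L1=-0.5997, i_L2=-1.146e-05, i_L3=0.001765, i_V1=-12.66, i_V2=11.00

0.5177 A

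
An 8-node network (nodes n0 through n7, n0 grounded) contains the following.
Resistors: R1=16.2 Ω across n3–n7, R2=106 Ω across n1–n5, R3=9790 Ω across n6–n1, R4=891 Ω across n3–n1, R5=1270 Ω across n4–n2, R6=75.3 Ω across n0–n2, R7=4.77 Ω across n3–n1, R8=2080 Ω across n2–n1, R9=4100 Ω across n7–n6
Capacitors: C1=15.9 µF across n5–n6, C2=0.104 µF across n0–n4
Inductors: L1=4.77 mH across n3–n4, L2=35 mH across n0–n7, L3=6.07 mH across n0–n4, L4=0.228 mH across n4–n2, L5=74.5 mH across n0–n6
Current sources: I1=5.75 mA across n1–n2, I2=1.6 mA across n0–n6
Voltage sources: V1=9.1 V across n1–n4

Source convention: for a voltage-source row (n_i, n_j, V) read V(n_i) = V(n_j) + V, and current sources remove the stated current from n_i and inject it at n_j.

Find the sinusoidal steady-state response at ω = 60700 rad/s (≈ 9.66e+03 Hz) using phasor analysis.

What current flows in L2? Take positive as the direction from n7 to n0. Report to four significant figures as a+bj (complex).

Element admittances at ω=60700 rad/s:
  Y(R1) = 0.06173+0.000j S between n3,n7
  Y(C1) = 0.000+0.9651j S between n5,n6
  Y(R2) = 0.009434+0.000j S between n1,n5
  Y(R3) = 0.0001021+0.000j S between n6,n1
  Y(C2) = 0.000+0.006313j S between n0,n4
  Y(R4) = 0.001122+0.000j S between n3,n1
  Y(L1) = 0.000-0.003454j S between n3,n4
  Y(L2) = 0.000-0.0004707j S between n0,n7
  Y(R5) = 0.0007874+0.000j S between n4,n2
  Y(R6) = 0.01328+0.000j S between n0,n2
  I1: injects 0.00575 A into n2 (from n1)
  Y(R7) = 0.2096+0.000j S between n3,n1
  Y(L3) = 0.000-0.002714j S between n0,n4
  I2: injects 0.0016 A into n6 (from n0)
  Y(L4) = 0.000-0.07226j S between n4,n2
  Y(R8) = 0.0004808+0.000j S between n2,n1
  Y(L5) = 0.000-0.0002211j S between n0,n6
  Y(R9) = 0.0002439+0.000j S between n7,n6
  V1: constraint V(n1)−V(n4) = 9.1
Assemble and solve the 8×8 MNA system:
  V(n1)=9.200+0.3499j  V(n2)=0.1850+0.4545j  V(n3)=9.196+0.5195j  V(n4)=0.09961+0.3499j  V(n5)=9.350+0.5674j  V(n6)=9.352+0.5659j  V(n7)=9.192+0.5895j
  i(V1)=-0.009472+0.03786j

0.0002775-0.004327j A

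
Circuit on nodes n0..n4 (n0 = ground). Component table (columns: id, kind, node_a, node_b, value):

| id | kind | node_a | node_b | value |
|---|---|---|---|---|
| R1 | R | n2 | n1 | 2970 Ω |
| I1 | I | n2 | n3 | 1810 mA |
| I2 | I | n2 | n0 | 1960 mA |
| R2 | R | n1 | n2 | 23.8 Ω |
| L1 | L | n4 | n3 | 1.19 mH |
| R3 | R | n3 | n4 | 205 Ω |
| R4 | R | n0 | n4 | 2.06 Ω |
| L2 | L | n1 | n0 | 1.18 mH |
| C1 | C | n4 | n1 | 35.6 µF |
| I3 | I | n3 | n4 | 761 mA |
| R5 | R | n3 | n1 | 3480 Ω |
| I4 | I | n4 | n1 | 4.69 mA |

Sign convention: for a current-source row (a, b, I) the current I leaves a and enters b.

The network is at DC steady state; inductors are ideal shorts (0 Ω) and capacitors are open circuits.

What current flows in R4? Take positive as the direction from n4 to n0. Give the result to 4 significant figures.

1.804 A

Element admittances at DC:
  Y(R1) = 0.0003367 S between n2,n1
  I1: injects 1.81 A into n3 (from n2)
  I2: injects 1.96 A into n0 (from n2)
  Y(R2) = 0.04202 S between n1,n2
  L1: short n4↔n3 (DC inductor)
  Y(R3) = 0.004878 S between n3,n4
  Y(R4) = 0.4854 S between n0,n4
  L2: short n1↔n0 (DC inductor)
  Y(C1) = 0.000 S between n4,n1
  I3: injects 0.761 A into n4 (from n3)
  Y(R5) = 0.0002874 S between n3,n1
  I4: injects 0.00469 A into n1 (from n4)
Assemble and solve the 6×6 MNA system:
  V(n1)=0.000  V(n2)=-89.01  V(n3)=3.717  V(n4)=3.717
  i(L1)=-1.048  i(L2)=-3.764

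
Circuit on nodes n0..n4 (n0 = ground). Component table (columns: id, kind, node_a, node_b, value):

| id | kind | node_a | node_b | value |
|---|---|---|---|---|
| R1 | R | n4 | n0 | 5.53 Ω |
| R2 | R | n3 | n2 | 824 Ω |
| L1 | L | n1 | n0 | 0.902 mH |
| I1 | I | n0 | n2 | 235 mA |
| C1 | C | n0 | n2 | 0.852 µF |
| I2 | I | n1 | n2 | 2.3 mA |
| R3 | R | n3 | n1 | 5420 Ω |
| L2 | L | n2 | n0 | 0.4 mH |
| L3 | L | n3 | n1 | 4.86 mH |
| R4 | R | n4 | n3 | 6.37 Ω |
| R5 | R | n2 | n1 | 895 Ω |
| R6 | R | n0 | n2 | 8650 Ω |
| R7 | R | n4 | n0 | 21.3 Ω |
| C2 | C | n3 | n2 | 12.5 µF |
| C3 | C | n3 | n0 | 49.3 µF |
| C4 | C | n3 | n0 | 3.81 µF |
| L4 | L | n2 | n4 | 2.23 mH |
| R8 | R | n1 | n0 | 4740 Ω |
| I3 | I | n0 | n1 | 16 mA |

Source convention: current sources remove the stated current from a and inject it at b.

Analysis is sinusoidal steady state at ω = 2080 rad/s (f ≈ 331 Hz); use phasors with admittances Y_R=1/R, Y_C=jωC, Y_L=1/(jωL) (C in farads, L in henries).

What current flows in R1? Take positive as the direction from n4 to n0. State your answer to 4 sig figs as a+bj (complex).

MNA unknowns: 4 node voltages V₁..V_4
R1: Y=0.1808+0.000j on G[4,0]
R2: Y=0.001214+0.000j on G[3,2]
L1: Y=0.000-0.5330j on G[1,0]
I1: z[0]−=0.235, z[2]+=0.235
C1: Y=0.000+0.001772j on G[0,2]
I2: z[1]−=0.0023, z[2]+=0.0023
R3: Y=0.0001845+0.000j on G[3,1]
L2: Y=0.000-1.202j on G[2,0]
L3: Y=0.000-0.09892j on G[3,1]
R4: Y=0.1570+0.000j on G[4,3]
R5: Y=0.001117+0.000j on G[2,1]
R6: Y=0.0001156+0.000j on G[0,2]
R7: Y=0.04695+0.000j on G[4,0]
C2: Y=0.000+0.02600j on G[3,2]
C3: Y=0.000+0.1025j on G[3,0]
C4: Y=0.000+0.007925j on G[3,0]
L4: Y=0.000-0.2156j on G[2,4]
R8: Y=0.0002110+0.000j on G[1,0]
I3: z[0]−=0.016, z[1]+=0.016
solve → V1=0.01544+0.02716j, V2=0.01475+0.1803j, V3=0.1003+0.03491j, V4=0.1055+0.06508j

0.01907+0.01177j A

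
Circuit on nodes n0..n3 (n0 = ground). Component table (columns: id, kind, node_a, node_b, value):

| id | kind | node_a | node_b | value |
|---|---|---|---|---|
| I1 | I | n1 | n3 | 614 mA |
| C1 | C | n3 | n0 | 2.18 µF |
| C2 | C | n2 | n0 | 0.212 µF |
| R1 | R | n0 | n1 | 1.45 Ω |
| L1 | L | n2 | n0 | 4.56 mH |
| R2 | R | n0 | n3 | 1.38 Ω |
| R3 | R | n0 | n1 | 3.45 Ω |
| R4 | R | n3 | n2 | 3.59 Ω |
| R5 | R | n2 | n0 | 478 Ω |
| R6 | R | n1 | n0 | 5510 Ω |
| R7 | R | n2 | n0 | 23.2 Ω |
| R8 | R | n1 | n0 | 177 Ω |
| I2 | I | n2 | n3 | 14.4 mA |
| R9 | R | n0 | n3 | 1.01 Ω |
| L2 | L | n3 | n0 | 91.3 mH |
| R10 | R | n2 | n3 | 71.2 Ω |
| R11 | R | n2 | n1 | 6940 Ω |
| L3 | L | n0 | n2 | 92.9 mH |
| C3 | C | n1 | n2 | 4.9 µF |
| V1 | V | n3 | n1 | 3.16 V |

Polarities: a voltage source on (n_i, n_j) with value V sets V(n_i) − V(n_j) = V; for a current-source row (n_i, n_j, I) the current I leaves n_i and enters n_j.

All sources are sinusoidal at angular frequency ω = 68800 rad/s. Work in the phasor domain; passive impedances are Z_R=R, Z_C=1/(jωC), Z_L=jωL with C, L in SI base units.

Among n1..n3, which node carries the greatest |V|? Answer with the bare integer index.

Element admittances at ω=68800 rad/s:
  I1: injects 0.614 A into n3 (from n1)
  Y(C1) = 0.000+0.1500j S between n3,n0
  Y(C2) = 0.000+0.01459j S between n2,n0
  Y(R1) = 0.6897+0.000j S between n0,n1
  Y(L1) = 0.000-0.003187j S between n2,n0
  Y(R2) = 0.7246+0.000j S between n0,n3
  Y(R3) = 0.2899+0.000j S between n0,n1
  Y(R4) = 0.2786+0.000j S between n3,n2
  Y(R5) = 0.002092+0.000j S between n2,n0
  Y(R6) = 0.0001815+0.000j S between n1,n0
  Y(R7) = 0.04310+0.000j S between n2,n0
  Y(R8) = 0.005650+0.000j S between n1,n0
  I2: injects 0.0144 A into n3 (from n2)
  Y(R9) = 0.9901+0.000j S between n0,n3
  Y(L2) = 0.000-0.0001592j S between n3,n0
  Y(R10) = 0.01404+0.000j S between n2,n3
  Y(R11) = 0.0001441+0.000j S between n2,n1
  Y(L3) = 0.000-0.0001565j S between n0,n2
  Y(C3) = 0.000+0.3371j S between n1,n2
  V1: constraint V(n3)−V(n1) = 3.16
Assemble and solve the 4×4 MNA system:
  V(n1)=-2.006-0.03700j  V(n2)=-0.5350-1.482j  V(n3)=1.154-0.03700j
  i(V1)=-1.850-0.5322j

1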